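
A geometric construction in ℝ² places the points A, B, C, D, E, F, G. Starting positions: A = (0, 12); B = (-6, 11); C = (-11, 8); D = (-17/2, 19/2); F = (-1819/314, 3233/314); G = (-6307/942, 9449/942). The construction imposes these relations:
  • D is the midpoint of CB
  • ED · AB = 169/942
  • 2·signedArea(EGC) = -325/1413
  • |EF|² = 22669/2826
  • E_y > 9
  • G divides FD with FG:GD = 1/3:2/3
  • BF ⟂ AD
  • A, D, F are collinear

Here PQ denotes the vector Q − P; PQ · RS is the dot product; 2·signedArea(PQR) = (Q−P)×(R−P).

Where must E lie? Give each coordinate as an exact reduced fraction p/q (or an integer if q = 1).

E = (-3971/471, 4364/471)

1. E_x = -3971/471  [2·signedArea(EGC) = -325/1413 ∩ ED · AB = 169/942]
2. E_y = 4364/471  [2·signedArea(EGC) = -325/1413 ∩ ED · AB = 169/942]
   → E = (-3971/471, 4364/471)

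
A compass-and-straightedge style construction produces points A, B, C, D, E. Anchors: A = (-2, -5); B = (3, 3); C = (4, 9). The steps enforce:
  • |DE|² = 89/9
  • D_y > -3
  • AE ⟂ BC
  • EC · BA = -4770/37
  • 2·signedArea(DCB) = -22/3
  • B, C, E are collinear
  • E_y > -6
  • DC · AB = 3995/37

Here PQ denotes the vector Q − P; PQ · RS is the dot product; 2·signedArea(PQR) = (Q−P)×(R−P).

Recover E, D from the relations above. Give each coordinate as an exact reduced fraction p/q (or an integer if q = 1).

D = (95/111, -281/111)
E = (58/37, -207/37)

1. E_x = 58/37  [B, C, E are collinear ∩ AE ⟂ BC]
2. E_y = -207/37  [B, C, E are collinear ∩ AE ⟂ BC]
   → E = (58/37, -207/37)
3. D_x = 95/111  [2·signedArea(DCB) = -22/3 ∩ DC · AB = 3995/37]
4. D_y = -281/111  [2·signedArea(DCB) = -22/3 ∩ DC · AB = 3995/37]
   → D = (95/111, -281/111)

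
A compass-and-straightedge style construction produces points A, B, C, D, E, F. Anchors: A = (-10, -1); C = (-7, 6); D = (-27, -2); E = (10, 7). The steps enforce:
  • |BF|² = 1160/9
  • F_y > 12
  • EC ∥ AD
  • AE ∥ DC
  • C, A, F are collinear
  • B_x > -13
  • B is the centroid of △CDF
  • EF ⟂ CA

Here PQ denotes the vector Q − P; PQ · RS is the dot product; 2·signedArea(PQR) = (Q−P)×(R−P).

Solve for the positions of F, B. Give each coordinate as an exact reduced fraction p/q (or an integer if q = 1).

B = (-38/3, 17/3)
F = (-4, 13)

1. F_x = -4  [C, A, F are collinear ∩ EF ⟂ CA]
2. F_y = 13  [C, A, F are collinear ∩ EF ⟂ CA]
   → F = (-4, 13)
3. B_x = -38/3  [B is the centroid of △CDF]
4. B_y = 17/3  [B is the centroid of △CDF]
   → B = (-38/3, 17/3)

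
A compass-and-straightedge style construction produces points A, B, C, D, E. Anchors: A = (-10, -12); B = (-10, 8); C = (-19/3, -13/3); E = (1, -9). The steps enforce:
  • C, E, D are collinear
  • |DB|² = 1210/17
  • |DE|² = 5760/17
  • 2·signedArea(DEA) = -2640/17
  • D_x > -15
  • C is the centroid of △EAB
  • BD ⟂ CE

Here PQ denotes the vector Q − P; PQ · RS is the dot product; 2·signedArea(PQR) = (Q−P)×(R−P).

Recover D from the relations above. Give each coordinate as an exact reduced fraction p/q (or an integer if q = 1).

1. D_x = -247/17  [C, E, D are collinear ∩ BD ⟂ CE]
2. D_y = 15/17  [C, E, D are collinear ∩ BD ⟂ CE]
   → D = (-247/17, 15/17)

D = (-247/17, 15/17)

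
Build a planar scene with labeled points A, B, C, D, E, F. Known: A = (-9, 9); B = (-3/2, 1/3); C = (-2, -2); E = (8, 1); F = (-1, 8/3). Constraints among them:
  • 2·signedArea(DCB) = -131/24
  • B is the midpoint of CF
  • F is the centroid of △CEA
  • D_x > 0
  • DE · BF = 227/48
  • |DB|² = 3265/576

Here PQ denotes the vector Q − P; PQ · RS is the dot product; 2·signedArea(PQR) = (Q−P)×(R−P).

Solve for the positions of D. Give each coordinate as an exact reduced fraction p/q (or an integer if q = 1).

D = (7/8, 1/2)

1. D_x = 7/8  [DE · BF = 227/48 ∩ 2·signedArea(DCB) = -131/24]
2. D_y = 1/2  [DE · BF = 227/48 ∩ 2·signedArea(DCB) = -131/24]
   → D = (7/8, 1/2)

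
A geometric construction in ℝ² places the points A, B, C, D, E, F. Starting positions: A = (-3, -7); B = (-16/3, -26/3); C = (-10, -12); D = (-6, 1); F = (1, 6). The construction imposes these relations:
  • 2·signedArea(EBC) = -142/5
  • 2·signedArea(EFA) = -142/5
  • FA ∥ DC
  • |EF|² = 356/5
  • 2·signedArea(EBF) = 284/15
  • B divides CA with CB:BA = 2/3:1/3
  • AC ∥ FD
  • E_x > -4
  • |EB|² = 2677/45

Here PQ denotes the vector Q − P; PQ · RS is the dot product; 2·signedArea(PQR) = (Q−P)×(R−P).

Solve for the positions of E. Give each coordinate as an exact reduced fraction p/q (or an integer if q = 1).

1. E_x = -17/5  [2·signedArea(EBF) = 284/15 ∩ 2·signedArea(EBC) = -142/5]
2. E_y = -6/5  [2·signedArea(EBF) = 284/15 ∩ 2·signedArea(EBC) = -142/5]
   → E = (-17/5, -6/5)

E = (-17/5, -6/5)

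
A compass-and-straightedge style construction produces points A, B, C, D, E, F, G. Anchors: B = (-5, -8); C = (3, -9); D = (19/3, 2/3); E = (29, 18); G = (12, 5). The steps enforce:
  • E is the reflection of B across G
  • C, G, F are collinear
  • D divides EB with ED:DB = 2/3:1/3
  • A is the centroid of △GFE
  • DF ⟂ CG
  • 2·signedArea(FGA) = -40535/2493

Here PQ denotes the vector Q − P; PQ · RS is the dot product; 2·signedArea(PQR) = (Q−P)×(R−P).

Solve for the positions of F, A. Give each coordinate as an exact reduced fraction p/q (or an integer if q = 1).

1. F_x = 2319/277  [C, G, F are collinear ∩ DF ⟂ CG]
2. F_y = -535/831  [C, G, F are collinear ∩ DF ⟂ CG]
   → F = (2319/277, -535/831)
3. A_x = 13676/831  [A is the centroid of △GFE]
4. A_y = 18578/2493  [A is the centroid of △GFE]
   → A = (13676/831, 18578/2493)

A = (13676/831, 18578/2493)
F = (2319/277, -535/831)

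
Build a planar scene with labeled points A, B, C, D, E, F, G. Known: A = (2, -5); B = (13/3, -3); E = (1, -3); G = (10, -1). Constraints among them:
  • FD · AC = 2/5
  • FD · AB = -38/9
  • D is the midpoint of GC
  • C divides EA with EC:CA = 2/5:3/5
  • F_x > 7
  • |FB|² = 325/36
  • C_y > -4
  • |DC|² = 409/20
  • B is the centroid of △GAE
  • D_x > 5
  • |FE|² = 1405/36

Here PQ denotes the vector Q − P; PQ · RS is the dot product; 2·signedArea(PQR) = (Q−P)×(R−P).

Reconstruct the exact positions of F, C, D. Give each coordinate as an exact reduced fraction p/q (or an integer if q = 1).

1. C_x = 7/5  [C divides EA with EC:CA = 2/5:3/5]
2. C_y = -19/5  [C divides EA with EC:CA = 2/5:3/5]
   → C = (7/5, -19/5)
3. D_x = 57/10  [D is the midpoint of GC]
4. D_y = -12/5  [D is the midpoint of GC]
   → D = (57/10, -12/5)
5. F_x = 43/6  [FD · AC = 2/5 ∩ FD · AB = -38/9]
6. F_y = -2  [FD · AC = 2/5 ∩ FD · AB = -38/9]
   → F = (43/6, -2)

C = (7/5, -19/5)
D = (57/10, -12/5)
F = (43/6, -2)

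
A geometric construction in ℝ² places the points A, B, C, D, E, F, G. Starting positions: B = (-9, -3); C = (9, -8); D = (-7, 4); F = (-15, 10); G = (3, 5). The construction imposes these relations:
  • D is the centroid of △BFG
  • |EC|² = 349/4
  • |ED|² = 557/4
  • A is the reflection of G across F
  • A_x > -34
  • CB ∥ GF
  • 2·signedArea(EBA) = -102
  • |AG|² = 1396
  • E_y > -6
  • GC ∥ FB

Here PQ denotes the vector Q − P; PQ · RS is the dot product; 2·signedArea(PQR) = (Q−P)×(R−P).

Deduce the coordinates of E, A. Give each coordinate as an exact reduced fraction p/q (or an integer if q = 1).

1. A_x = -33  [A is the reflection of G across F]
2. A_y = 15  [A is the reflection of G across F]
   → A = (-33, 15)
3. E_x = 0  [line -18·x + -24·y + -132 = 0 ∩ |EC|² = 349/4]
4. E_y = -11/2  [line -18·x + -24·y + -132 = 0 ∩ |EC|² = 349/4]
   → E = (0, -11/2)

A = (-33, 15)
E = (0, -11/2)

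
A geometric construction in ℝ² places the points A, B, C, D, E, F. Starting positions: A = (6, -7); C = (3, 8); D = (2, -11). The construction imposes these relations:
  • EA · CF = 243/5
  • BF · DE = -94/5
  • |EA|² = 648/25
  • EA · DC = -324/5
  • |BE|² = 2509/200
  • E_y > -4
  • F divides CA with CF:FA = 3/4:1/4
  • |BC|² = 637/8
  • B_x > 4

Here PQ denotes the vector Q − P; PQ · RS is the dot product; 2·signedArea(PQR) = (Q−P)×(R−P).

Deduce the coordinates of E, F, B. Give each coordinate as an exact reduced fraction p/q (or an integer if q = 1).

B = (19/4, -3/4)
E = (12/5, -17/5)
F = (21/4, -13/4)

1. F_x = 21/4  [F divides CA with CF:FA = 3/4:1/4]
2. F_y = -13/4  [F divides CA with CF:FA = 3/4:1/4]
   → F = (21/4, -13/4)
3. E_x = 12/5  [EA · CF = 243/5 ∩ EA · DC = -324/5]
4. E_y = -17/5  [EA · CF = 243/5 ∩ EA · DC = -324/5]
   → E = (12/5, -17/5)
5. B_x = 19/4  [line -2/5·x + -38/5·y + -19/5 = 0 ∩ |BC|² = 637/8]
6. B_y = -3/4  [line -2/5·x + -38/5·y + -19/5 = 0 ∩ |BC|² = 637/8]
   → B = (19/4, -3/4)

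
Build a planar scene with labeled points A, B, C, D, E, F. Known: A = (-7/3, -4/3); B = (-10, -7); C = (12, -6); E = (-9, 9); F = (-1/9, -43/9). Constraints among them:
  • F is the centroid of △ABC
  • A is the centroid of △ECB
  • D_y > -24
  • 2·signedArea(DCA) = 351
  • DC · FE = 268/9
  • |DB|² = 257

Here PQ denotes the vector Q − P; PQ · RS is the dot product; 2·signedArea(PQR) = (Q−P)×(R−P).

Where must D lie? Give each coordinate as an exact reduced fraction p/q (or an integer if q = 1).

1. D_x = -11  [DC · FE = 268/9 ∩ 2·signedArea(DCA) = 351]
2. D_y = -23  [DC · FE = 268/9 ∩ 2·signedArea(DCA) = 351]
   → D = (-11, -23)

D = (-11, -23)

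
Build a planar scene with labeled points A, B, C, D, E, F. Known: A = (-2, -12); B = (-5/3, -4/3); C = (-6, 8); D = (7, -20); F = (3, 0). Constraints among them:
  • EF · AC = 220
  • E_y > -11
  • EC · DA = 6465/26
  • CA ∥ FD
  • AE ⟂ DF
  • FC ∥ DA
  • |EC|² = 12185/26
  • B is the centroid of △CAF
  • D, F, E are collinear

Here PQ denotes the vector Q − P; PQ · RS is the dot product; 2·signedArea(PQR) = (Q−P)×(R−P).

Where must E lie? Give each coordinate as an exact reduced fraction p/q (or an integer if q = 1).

E = (133/26, -275/26)

1. E_x = 133/26  [D, F, E are collinear ∩ AE ⟂ DF]
2. E_y = -275/26  [D, F, E are collinear ∩ AE ⟂ DF]
   → E = (133/26, -275/26)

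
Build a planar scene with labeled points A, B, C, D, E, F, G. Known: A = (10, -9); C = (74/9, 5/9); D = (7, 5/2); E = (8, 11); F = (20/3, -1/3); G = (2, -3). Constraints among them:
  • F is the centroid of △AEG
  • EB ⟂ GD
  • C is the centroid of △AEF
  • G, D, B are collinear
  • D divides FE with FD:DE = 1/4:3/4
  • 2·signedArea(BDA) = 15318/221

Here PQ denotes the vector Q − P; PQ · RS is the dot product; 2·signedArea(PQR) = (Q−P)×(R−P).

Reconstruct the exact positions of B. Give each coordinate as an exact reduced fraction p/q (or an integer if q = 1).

B = (2582/221, 1691/221)

1. B_x = 2582/221  [G, D, B are collinear ∩ EB ⟂ GD]
2. B_y = 1691/221  [G, D, B are collinear ∩ EB ⟂ GD]
   → B = (2582/221, 1691/221)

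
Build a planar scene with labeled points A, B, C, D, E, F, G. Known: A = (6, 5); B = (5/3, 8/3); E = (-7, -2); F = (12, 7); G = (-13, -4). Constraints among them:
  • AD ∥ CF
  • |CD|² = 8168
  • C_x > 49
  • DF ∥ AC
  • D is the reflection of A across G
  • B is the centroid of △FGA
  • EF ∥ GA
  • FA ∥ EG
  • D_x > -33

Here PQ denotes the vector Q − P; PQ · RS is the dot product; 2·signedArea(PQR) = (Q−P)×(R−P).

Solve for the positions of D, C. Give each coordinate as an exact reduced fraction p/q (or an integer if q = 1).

1. D_x = -32  [D is the reflection of A across G]
2. D_y = -13  [D is the reflection of A across G]
   → D = (-32, -13)
3. C_x = 50  [AD ∥ CF ∩ DF ∥ AC]
4. C_y = 25  [AD ∥ CF ∩ DF ∥ AC]
   → C = (50, 25)

C = (50, 25)
D = (-32, -13)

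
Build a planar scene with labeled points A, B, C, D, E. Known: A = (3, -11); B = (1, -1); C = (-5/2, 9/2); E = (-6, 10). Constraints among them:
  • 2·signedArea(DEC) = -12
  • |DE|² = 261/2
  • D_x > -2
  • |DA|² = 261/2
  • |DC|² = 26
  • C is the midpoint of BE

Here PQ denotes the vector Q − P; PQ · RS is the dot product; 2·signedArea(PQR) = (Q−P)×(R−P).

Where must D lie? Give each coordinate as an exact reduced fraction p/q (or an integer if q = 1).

1. D_x = -3/2  [line 11/2·x + 7/2·y + 10 = 0 ∩ |DC|² = 26]
2. D_y = -1/2  [line 11/2·x + 7/2·y + 10 = 0 ∩ |DC|² = 26]
   → D = (-3/2, -1/2)

D = (-3/2, -1/2)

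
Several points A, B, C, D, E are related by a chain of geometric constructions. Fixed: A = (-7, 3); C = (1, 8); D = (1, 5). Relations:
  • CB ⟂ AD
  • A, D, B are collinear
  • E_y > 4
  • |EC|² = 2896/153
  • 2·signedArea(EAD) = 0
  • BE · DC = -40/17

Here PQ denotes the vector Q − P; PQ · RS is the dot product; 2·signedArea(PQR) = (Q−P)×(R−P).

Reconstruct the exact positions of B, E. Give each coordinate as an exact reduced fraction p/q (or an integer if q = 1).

B = (29/17, 88/17)
E = (-73/51, 224/51)

1. B_x = 29/17  [A, D, B are collinear ∩ CB ⟂ AD]
2. B_y = 88/17  [A, D, B are collinear ∩ CB ⟂ AD]
   → B = (29/17, 88/17)
3. E_x = -73/51  [2·signedArea(EAD) = 0 ∩ BE · DC = -40/17]
4. E_y = 224/51  [2·signedArea(EAD) = 0 ∩ BE · DC = -40/17]
   → E = (-73/51, 224/51)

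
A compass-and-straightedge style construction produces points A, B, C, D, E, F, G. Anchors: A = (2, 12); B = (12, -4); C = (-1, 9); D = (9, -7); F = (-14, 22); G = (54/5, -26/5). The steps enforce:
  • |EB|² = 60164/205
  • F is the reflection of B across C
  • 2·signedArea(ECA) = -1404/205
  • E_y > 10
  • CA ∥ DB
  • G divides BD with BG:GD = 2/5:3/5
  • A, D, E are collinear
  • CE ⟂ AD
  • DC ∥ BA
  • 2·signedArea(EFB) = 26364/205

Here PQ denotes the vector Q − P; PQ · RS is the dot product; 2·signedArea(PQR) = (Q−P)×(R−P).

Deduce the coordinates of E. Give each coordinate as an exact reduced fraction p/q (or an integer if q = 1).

E = (536/205, 2118/205)

1. E_x = 536/205  [A, D, E are collinear ∩ CE ⟂ AD]
2. E_y = 2118/205  [A, D, E are collinear ∩ CE ⟂ AD]
   → E = (536/205, 2118/205)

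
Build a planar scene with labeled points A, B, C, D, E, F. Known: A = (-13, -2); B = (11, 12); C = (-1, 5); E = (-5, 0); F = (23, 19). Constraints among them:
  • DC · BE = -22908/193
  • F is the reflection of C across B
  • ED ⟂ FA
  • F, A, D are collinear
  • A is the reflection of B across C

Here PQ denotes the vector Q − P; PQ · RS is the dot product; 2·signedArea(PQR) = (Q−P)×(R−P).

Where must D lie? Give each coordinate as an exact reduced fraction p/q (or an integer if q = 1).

D = (-1189/193, 384/193)

1. D_x = -1189/193  [F, A, D are collinear ∩ ED ⟂ FA]
2. D_y = 384/193  [F, A, D are collinear ∩ ED ⟂ FA]
   → D = (-1189/193, 384/193)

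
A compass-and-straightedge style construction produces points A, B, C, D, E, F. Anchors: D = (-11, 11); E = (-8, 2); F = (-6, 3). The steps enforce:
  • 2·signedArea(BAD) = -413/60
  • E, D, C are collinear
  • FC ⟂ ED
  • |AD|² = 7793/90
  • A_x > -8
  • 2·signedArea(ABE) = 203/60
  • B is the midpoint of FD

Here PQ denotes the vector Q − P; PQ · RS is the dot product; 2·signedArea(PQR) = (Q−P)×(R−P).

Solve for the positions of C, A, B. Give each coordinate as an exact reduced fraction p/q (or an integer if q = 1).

1. C_x = -81/10  [E, D, C are collinear ∩ FC ⟂ ED]
2. C_y = 23/10  [E, D, C are collinear ∩ FC ⟂ ED]
   → C = (-81/10, 23/10)
3. B_x = -17/2  [B is the midpoint of FD]
4. B_y = 7  [B is the midpoint of FD]
   → B = (-17/2, 7)
5. A_x = -221/30  [2·signedArea(ABE) = 203/60 ∩ 2·signedArea(BAD) = -413/60]
6. A_y = 73/30  [2·signedArea(ABE) = 203/60 ∩ 2·signedArea(BAD) = -413/60]
   → A = (-221/30, 73/30)

A = (-221/30, 73/30)
B = (-17/2, 7)
C = (-81/10, 23/10)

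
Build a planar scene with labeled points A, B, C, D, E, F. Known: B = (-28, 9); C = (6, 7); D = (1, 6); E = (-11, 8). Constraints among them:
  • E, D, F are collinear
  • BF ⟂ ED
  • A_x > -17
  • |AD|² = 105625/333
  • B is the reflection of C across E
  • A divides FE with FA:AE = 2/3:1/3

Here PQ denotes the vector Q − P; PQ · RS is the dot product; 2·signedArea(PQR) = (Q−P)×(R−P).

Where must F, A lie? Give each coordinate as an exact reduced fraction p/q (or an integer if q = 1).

A = (-613/37, 991/111)
F = (-1025/37, 399/37)

1. F_x = -1025/37  [E, D, F are collinear ∩ BF ⟂ ED]
2. F_y = 399/37  [E, D, F are collinear ∩ BF ⟂ ED]
   → F = (-1025/37, 399/37)
3. A_x = -613/37  [A divides FE with FA:AE = 2/3:1/3]
4. A_y = 991/111  [A divides FE with FA:AE = 2/3:1/3]
   → A = (-613/37, 991/111)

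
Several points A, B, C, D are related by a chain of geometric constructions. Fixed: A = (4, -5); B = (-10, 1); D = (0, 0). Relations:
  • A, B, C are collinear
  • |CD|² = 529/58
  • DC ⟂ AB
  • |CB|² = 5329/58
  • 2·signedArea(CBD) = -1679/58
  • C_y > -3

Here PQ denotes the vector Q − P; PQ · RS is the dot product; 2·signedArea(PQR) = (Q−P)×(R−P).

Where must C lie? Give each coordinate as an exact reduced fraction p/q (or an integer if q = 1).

C = (-69/58, -161/58)

1. C_x = -69/58  [A, B, C are collinear ∩ DC ⟂ AB]
2. C_y = -161/58  [A, B, C are collinear ∩ DC ⟂ AB]
   → C = (-69/58, -161/58)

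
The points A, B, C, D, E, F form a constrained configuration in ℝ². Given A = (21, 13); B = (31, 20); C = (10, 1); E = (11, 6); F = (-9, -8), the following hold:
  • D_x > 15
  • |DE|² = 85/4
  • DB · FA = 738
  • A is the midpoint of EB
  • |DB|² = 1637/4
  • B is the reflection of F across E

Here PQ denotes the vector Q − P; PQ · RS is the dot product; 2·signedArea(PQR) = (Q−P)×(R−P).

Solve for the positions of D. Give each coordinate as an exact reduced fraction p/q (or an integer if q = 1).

D = (31/2, 7)

1. D_x = 31/2  [line -30·x + -21·y + 612 = 0 ∩ |DE|² = 85/4]
2. D_y = 7  [line -30·x + -21·y + 612 = 0 ∩ |DE|² = 85/4]
   → D = (31/2, 7)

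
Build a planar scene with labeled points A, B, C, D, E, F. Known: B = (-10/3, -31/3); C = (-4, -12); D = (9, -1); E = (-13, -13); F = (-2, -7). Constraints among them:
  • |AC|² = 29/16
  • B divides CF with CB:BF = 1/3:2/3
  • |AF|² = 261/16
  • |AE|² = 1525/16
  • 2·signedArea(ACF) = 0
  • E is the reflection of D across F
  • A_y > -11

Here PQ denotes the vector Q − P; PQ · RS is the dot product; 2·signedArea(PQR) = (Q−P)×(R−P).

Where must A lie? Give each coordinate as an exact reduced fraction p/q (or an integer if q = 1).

1. A_x = -7/2  [line -5·x + 2·y + 4 = 0 ∩ |AE|² = 1525/16]
2. A_y = -43/4  [line -5·x + 2·y + 4 = 0 ∩ |AE|² = 1525/16]
   → A = (-7/2, -43/4)

A = (-7/2, -43/4)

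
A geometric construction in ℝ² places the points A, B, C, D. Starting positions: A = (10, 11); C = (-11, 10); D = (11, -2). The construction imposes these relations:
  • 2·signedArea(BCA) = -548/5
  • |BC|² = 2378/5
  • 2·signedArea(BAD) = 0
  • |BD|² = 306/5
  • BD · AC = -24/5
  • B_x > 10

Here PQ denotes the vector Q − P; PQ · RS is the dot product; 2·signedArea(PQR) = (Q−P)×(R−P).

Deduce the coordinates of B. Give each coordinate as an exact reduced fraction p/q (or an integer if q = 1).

1. B_x = 52/5  [2·signedArea(BAD) = 0 ∩ BD · AC = -24/5]
2. B_y = 29/5  [2·signedArea(BAD) = 0 ∩ BD · AC = -24/5]
   → B = (52/5, 29/5)

B = (52/5, 29/5)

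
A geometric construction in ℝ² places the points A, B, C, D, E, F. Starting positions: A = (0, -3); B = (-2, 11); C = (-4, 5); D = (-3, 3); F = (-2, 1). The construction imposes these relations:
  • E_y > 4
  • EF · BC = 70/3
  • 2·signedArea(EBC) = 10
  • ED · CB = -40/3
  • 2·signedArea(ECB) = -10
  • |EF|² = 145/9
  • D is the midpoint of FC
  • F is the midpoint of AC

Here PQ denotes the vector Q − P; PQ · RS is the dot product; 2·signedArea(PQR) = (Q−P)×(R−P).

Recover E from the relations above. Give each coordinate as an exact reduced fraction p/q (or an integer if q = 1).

1. E_x = -7/3  [2·signedArea(EBC) = 10 ∩ EF · BC = 70/3]
2. E_y = 5  [2·signedArea(EBC) = 10 ∩ EF · BC = 70/3]
   → E = (-7/3, 5)

E = (-7/3, 5)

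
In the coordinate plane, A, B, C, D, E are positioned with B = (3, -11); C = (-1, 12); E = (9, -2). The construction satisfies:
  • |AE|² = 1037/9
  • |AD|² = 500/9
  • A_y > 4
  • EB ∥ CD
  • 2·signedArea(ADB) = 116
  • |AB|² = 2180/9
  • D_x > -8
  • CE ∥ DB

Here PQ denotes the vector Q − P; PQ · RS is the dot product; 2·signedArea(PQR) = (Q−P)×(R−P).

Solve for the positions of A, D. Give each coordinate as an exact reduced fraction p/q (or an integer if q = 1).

1. D_x = -7  [CE ∥ DB ∩ EB ∥ CD]
2. D_y = 3  [CE ∥ DB ∩ EB ∥ CD]
   → D = (-7, 3)
3. A_x = 1/3  [line 14·x + 10·y + -48 = 0 ∩ |AE|² = 1037/9]
4. A_y = 13/3  [line 14·x + 10·y + -48 = 0 ∩ |AE|² = 1037/9]
   → A = (1/3, 13/3)

A = (1/3, 13/3)
D = (-7, 3)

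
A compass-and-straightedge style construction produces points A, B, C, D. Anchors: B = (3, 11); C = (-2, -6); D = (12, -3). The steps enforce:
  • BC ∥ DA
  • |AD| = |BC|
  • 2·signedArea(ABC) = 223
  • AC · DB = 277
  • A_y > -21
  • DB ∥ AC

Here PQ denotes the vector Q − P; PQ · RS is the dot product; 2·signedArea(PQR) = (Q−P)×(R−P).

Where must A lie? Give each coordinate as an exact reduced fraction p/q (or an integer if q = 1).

A = (7, -20)

1. A_x = 7  [DB ∥ AC ∩ BC ∥ DA]
2. A_y = -20  [DB ∥ AC ∩ BC ∥ DA]
   → A = (7, -20)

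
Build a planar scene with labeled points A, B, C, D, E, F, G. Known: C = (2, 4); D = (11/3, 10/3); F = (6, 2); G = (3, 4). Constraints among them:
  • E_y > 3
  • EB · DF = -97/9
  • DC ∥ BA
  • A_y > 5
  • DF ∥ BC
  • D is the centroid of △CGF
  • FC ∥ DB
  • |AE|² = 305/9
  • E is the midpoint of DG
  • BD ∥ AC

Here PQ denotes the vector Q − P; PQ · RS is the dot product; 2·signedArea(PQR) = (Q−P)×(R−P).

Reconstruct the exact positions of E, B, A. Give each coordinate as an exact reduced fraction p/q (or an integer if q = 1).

1. E_x = 10/3  [E is the midpoint of DG]
2. E_y = 11/3  [E is the midpoint of DG]
   → E = (10/3, 11/3)
3. B_x = -1/3  [DF ∥ BC ∩ FC ∥ DB]
4. B_y = 16/3  [DF ∥ BC ∩ FC ∥ DB]
   → B = (-1/3, 16/3)
5. A_x = -2  [BD ∥ AC ∩ DC ∥ BA]
6. A_y = 6  [BD ∥ AC ∩ DC ∥ BA]
   → A = (-2, 6)

A = (-2, 6)
B = (-1/3, 16/3)
E = (10/3, 11/3)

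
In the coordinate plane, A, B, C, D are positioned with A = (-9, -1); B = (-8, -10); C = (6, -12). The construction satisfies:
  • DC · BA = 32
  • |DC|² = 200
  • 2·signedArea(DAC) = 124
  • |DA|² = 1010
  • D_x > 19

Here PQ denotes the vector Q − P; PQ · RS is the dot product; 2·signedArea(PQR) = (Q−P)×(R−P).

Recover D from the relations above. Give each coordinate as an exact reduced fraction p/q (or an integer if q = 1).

D = (20, -14)

1. D_x = 20  [2·signedArea(DAC) = 124 ∩ DC · BA = 32]
2. D_y = -14  [2·signedArea(DAC) = 124 ∩ DC · BA = 32]
   → D = (20, -14)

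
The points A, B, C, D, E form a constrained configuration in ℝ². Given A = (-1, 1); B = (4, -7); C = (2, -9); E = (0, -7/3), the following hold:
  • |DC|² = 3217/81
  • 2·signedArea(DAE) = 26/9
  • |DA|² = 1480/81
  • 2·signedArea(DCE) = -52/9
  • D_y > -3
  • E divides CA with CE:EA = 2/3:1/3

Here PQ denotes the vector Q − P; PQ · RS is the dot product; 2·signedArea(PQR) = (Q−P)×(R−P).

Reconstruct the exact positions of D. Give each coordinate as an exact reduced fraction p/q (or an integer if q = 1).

1. D_x = 1  [line 10/3·x + 1·y + -5/9 = 0 ∩ |DC|² = 3217/81]
2. D_y = -25/9  [line 10/3·x + 1·y + -5/9 = 0 ∩ |DC|² = 3217/81]
   → D = (1, -25/9)

D = (1, -25/9)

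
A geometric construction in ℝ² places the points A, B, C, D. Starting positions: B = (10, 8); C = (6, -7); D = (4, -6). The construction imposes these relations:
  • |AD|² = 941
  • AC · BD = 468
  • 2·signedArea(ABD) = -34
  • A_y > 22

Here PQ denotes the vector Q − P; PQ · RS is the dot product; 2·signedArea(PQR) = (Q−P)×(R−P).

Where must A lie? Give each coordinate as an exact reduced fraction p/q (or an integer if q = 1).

1. A_x = 14  [2·signedArea(ABD) = -34 ∩ AC · BD = 468]
2. A_y = 23  [2·signedArea(ABD) = -34 ∩ AC · BD = 468]
   → A = (14, 23)

A = (14, 23)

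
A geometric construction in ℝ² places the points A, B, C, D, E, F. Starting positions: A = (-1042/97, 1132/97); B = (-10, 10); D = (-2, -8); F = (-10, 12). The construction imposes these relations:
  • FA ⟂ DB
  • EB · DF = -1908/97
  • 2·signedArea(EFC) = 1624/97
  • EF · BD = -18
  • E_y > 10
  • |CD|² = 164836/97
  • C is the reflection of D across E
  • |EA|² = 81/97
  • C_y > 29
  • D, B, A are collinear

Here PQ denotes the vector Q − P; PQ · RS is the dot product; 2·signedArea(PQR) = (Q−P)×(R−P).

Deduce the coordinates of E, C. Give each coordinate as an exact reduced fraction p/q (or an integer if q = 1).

C = (-1818/97, 2878/97)
E = (-1006/97, 1051/97)

1. E_x = -1006/97  [EB · DF = -1908/97 ∩ EF · BD = -18]
2. E_y = 1051/97  [EB · DF = -1908/97 ∩ EF · BD = -18]
   → E = (-1006/97, 1051/97)
3. C_x = -1818/97  [C is the reflection of D across E]
4. C_y = 2878/97  [C is the reflection of D across E]
   → C = (-1818/97, 2878/97)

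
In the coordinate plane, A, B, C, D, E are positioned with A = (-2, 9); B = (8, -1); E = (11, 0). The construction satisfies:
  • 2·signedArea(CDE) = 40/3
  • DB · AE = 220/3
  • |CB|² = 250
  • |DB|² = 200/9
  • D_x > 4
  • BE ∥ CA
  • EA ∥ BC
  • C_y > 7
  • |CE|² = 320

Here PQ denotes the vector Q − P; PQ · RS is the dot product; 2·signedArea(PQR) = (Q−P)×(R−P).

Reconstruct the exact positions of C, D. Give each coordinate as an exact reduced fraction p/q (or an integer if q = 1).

C = (-5, 8)
D = (14/3, 7/3)

1. C_x = -5  [BE ∥ CA ∩ EA ∥ BC]
2. C_y = 8  [BE ∥ CA ∩ EA ∥ BC]
   → C = (-5, 8)
3. D_x = 14/3  [DB · AE = 220/3 ∩ 2·signedArea(CDE) = 40/3]
4. D_y = 7/3  [DB · AE = 220/3 ∩ 2·signedArea(CDE) = 40/3]
   → D = (14/3, 7/3)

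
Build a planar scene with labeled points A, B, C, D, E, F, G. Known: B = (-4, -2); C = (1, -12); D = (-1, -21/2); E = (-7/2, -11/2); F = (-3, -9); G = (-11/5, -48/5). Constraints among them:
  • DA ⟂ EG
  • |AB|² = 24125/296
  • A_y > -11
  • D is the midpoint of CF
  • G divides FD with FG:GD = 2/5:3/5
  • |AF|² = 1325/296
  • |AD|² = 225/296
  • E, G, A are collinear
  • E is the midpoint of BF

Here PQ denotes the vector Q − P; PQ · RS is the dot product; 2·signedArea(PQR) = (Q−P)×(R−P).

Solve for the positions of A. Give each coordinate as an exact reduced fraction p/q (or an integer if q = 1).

1. A_x = -271/148  [E, G, A are collinear ∩ DA ⟂ EG]
2. A_y = -1593/148  [E, G, A are collinear ∩ DA ⟂ EG]
   → A = (-271/148, -1593/148)

A = (-271/148, -1593/148)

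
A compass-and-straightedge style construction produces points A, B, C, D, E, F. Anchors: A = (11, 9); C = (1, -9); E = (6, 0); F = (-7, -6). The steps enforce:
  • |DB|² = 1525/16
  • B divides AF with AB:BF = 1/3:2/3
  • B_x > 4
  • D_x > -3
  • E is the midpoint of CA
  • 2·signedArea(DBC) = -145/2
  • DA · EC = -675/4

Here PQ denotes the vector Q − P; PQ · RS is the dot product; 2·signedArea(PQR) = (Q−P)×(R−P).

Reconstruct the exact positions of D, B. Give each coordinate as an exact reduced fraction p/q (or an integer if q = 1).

B = (5, 4)
D = (-5/2, -9/4)

1. B_x = 5  [B divides AF with AB:BF = 1/3:2/3]
2. B_y = 4  [B divides AF with AB:BF = 1/3:2/3]
   → B = (5, 4)
3. D_x = -5/2  [DA · EC = -675/4 ∩ 2·signedArea(DBC) = -145/2]
4. D_y = -9/4  [DA · EC = -675/4 ∩ 2·signedArea(DBC) = -145/2]
   → D = (-5/2, -9/4)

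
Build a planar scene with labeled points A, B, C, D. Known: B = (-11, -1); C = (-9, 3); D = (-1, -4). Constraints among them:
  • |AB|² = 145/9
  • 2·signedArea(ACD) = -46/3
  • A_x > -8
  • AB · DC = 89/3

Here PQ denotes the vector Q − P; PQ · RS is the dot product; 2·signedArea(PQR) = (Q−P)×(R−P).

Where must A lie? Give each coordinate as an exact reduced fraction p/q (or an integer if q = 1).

A = (-7, -2/3)

1. A_x = -7  [AB · DC = 89/3 ∩ 2·signedArea(ACD) = -46/3]
2. A_y = -2/3  [AB · DC = 89/3 ∩ 2·signedArea(ACD) = -46/3]
   → A = (-7, -2/3)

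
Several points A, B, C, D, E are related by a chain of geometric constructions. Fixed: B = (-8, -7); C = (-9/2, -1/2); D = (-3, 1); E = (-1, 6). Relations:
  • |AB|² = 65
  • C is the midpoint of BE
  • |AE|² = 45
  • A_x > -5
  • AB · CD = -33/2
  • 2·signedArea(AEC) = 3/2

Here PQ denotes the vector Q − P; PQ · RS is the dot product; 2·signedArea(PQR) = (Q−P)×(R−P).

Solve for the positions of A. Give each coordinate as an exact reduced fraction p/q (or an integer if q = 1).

A = (-4, 0)

1. A_x = -4  [2·signedArea(AEC) = 3/2 ∩ AB · CD = -33/2]
2. A_y = 0  [2·signedArea(AEC) = 3/2 ∩ AB · CD = -33/2]
   → A = (-4, 0)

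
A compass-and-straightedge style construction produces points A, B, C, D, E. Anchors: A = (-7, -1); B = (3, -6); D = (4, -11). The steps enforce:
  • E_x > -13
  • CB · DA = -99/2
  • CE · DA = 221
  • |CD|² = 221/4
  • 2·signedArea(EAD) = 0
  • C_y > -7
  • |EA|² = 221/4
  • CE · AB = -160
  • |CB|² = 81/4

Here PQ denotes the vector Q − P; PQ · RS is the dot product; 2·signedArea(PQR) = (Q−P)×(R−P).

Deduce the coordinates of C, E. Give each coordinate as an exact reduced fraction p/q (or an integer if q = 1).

1. C_x = -3/2  [line 11·x + -10·y + -87/2 = 0 ∩ |CD|² = 221/4]
2. C_y = -6  [line 11·x + -10·y + -87/2 = 0 ∩ |CD|² = 221/4]
   → C = (-3/2, -6)
3. E_x = -25/2  [CE · DA = 221 ∩ 2·signedArea(EAD) = 0]
4. E_y = 4  [CE · DA = 221 ∩ 2·signedArea(EAD) = 0]
   → E = (-25/2, 4)

C = (-3/2, -6)
E = (-25/2, 4)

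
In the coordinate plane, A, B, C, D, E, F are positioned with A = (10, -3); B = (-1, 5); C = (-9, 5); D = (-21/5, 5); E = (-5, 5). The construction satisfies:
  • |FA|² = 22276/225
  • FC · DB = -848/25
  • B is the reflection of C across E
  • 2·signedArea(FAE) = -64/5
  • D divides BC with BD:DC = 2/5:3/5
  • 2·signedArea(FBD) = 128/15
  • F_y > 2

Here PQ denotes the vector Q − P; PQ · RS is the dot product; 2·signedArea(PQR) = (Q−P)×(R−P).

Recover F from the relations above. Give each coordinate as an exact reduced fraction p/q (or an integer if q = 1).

F = (8/5, 7/3)

1. F_x = 8/5  [2·signedArea(FAE) = -64/5 ∩ FC · DB = -848/25]
2. F_y = 7/3  [2·signedArea(FAE) = -64/5 ∩ FC · DB = -848/25]
   → F = (8/5, 7/3)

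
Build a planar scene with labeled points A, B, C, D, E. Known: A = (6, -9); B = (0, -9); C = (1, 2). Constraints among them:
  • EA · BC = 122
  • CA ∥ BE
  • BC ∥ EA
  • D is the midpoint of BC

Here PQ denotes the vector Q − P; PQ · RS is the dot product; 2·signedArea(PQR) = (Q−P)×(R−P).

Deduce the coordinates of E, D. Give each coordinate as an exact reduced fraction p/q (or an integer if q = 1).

1. E_x = 5  [BC ∥ EA ∩ CA ∥ BE]
2. E_y = -20  [BC ∥ EA ∩ CA ∥ BE]
   → E = (5, -20)
3. D_x = 1/2  [D is the midpoint of BC]
4. D_y = -7/2  [D is the midpoint of BC]
   → D = (1/2, -7/2)

D = (1/2, -7/2)
E = (5, -20)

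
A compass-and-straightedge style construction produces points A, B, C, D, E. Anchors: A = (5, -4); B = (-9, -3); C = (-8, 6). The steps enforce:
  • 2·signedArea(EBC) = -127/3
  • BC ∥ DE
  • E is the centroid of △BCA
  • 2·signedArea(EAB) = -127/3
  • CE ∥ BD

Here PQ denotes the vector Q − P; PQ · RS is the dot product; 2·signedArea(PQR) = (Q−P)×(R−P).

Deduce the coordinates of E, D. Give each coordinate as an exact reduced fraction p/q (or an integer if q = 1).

1. E_x = -4  [E is the centroid of △BCA]
2. E_y = -1/3  [E is the centroid of △BCA]
   → E = (-4, -1/3)
3. D_x = -5  [BC ∥ DE ∩ CE ∥ BD]
4. D_y = -28/3  [BC ∥ DE ∩ CE ∥ BD]
   → D = (-5, -28/3)

D = (-5, -28/3)
E = (-4, -1/3)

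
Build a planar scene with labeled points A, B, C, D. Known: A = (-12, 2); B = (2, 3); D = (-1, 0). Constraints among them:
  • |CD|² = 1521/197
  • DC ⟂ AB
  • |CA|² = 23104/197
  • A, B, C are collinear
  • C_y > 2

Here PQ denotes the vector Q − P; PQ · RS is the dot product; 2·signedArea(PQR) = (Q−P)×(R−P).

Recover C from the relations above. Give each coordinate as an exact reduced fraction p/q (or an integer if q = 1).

1. C_x = -236/197  [A, B, C are collinear ∩ DC ⟂ AB]
2. C_y = 546/197  [A, B, C are collinear ∩ DC ⟂ AB]
   → C = (-236/197, 546/197)

C = (-236/197, 546/197)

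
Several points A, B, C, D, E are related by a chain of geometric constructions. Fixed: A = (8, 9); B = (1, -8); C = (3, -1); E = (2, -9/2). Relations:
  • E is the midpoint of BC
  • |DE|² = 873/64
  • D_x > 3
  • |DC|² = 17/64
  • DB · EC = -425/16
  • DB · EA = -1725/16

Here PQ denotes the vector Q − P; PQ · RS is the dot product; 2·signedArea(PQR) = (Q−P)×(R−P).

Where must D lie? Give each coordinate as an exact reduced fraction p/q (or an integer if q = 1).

D = (7/2, -9/8)

1. D_x = 7/2  [DB · EC = -425/16 ∩ DB · EA = -1725/16]
2. D_y = -9/8  [DB · EC = -425/16 ∩ DB · EA = -1725/16]
   → D = (7/2, -9/8)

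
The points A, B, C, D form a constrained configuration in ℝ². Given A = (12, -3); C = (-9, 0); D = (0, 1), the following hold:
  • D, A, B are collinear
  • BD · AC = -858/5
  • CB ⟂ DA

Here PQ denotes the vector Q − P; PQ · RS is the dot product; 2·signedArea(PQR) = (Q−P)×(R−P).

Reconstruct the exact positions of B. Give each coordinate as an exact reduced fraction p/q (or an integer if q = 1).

1. B_x = -39/5  [D, A, B are collinear ∩ CB ⟂ DA]
2. B_y = 18/5  [D, A, B are collinear ∩ CB ⟂ DA]
   → B = (-39/5, 18/5)

B = (-39/5, 18/5)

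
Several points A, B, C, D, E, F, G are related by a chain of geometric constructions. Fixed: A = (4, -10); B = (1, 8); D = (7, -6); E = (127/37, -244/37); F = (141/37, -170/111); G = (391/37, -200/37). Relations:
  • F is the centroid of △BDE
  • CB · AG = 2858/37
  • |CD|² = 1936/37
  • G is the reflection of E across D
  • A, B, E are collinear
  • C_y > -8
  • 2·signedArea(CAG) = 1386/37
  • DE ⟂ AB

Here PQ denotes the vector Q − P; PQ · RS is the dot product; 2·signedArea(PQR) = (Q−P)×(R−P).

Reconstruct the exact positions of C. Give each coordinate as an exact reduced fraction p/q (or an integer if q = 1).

1. C_x = -5/37  [CB · AG = 2858/37 ∩ 2·signedArea(CAG) = 1386/37]
2. C_y = -266/37  [CB · AG = 2858/37 ∩ 2·signedArea(CAG) = 1386/37]
   → C = (-5/37, -266/37)

C = (-5/37, -266/37)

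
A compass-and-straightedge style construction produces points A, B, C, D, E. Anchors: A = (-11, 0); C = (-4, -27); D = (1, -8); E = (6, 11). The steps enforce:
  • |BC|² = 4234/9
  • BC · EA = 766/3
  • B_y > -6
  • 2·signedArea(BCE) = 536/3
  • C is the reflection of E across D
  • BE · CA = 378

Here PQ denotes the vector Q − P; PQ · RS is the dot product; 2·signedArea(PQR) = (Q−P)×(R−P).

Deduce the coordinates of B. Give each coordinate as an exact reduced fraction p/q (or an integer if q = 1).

1. B_x = -3  [BE · CA = 378 ∩ 2·signedArea(BCE) = 536/3]
2. B_y = -16/3  [BE · CA = 378 ∩ 2·signedArea(BCE) = 536/3]
   → B = (-3, -16/3)

B = (-3, -16/3)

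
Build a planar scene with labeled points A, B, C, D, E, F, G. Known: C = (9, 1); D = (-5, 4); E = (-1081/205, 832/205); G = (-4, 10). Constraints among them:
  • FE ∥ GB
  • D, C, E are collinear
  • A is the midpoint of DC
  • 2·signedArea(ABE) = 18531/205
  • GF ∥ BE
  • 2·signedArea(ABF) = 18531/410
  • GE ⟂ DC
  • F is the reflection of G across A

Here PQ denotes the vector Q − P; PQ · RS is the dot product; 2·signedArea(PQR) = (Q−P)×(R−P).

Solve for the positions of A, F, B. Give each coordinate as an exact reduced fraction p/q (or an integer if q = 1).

A = (2, 5/2)
B = (-3541/205, 3907/205)
F = (8, -5)

1. A_x = 2  [A is the midpoint of DC]
2. A_y = 5/2  [A is the midpoint of DC]
   → A = (2, 5/2)
3. F_x = 8  [F is the reflection of G across A]
4. F_y = -5  [F is the reflection of G across A]
   → F = (8, -5)
5. B_x = -3541/205  [GF ∥ BE ∩ FE ∥ GB]
6. B_y = 3907/205  [GF ∥ BE ∩ FE ∥ GB]
   → B = (-3541/205, 3907/205)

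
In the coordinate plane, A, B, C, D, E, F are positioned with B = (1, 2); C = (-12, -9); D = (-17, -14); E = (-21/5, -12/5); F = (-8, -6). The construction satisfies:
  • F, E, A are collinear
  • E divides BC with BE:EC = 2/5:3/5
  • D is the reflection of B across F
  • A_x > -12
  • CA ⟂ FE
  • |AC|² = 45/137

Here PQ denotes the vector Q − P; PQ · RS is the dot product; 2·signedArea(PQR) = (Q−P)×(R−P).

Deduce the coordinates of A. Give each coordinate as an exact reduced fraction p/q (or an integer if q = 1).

1. A_x = -1590/137  [F, E, A are collinear ∩ CA ⟂ FE]
2. A_y = -1290/137  [F, E, A are collinear ∩ CA ⟂ FE]
   → A = (-1590/137, -1290/137)

A = (-1590/137, -1290/137)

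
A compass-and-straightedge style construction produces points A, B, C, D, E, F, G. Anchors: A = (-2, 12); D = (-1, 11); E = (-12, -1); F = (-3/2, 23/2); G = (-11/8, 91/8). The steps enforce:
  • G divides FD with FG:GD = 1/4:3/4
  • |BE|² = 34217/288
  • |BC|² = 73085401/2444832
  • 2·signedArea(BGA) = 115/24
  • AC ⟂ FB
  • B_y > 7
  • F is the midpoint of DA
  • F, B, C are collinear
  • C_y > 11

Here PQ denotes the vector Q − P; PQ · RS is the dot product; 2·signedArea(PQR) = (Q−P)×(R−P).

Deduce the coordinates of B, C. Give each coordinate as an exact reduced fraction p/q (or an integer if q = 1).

B = (-41/8, 179/24)
C = (-12516/8489, 97866/8489)

1. B_x = -41/8  [line -5/8·x + -5/8·y + 35/24 = 0 ∩ |BE|² = 34217/288]
2. B_y = 179/24  [line -5/8·x + -5/8·y + 35/24 = 0 ∩ |BE|² = 34217/288]
   → B = (-41/8, 179/24)
3. C_x = -12516/8489  [F, B, C are collinear ∩ AC ⟂ FB]
4. C_y = 97866/8489  [F, B, C are collinear ∩ AC ⟂ FB]
   → C = (-12516/8489, 97866/8489)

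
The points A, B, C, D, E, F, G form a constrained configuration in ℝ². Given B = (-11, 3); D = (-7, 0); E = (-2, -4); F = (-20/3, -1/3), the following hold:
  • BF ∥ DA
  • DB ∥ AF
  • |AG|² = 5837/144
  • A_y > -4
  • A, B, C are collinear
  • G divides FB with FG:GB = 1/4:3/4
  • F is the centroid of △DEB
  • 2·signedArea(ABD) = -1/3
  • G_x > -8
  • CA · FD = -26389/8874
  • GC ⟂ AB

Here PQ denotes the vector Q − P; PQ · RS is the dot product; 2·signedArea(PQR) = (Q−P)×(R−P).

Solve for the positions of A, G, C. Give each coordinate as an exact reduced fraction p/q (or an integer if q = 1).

A = (-8/3, -10/3)
C = (-30509/3944, 2047/3944)
G = (-31/4, 1/2)

1. A_x = -8/3  [DB ∥ AF ∩ BF ∥ DA]
2. A_y = -10/3  [DB ∥ AF ∩ BF ∥ DA]
   → A = (-8/3, -10/3)
3. G_x = -31/4  [G divides FB with FG:GB = 1/4:3/4]
4. G_y = 1/2  [G divides FB with FG:GB = 1/4:3/4]
   → G = (-31/4, 1/2)
5. C_x = -30509/3944  [A, B, C are collinear ∩ GC ⟂ AB]
6. C_y = 2047/3944  [A, B, C are collinear ∩ GC ⟂ AB]
   → C = (-30509/3944, 2047/3944)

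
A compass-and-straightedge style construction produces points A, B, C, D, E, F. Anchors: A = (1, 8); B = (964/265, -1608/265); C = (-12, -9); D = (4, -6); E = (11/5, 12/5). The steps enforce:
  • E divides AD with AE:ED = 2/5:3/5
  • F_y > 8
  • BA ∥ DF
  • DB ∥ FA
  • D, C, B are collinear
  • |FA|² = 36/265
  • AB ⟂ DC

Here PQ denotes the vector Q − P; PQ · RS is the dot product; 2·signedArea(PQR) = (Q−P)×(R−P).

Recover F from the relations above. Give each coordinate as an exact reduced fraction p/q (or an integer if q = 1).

F = (361/265, 2138/265)

1. F_x = 361/265  [DB ∥ FA ∩ BA ∥ DF]
2. F_y = 2138/265  [DB ∥ FA ∩ BA ∥ DF]
   → F = (361/265, 2138/265)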